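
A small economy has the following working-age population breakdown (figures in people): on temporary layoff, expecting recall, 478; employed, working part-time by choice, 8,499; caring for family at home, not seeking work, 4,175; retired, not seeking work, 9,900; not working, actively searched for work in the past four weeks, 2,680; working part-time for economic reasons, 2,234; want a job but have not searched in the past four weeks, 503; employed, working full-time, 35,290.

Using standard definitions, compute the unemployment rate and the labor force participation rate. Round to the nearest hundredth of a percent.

Unemployment rate ≈ 6.42%; labor force participation rate ≈ 77.14%.

Employed = 8,499 + 2,234 + 35,290 = 46,023 (anyone who worked, including part-time for economic reasons, counts as employed).
Unemployed = 478 + 2,680 = 3,158 (jobless and actively searching, or on temporary layoff).
Labor force = 46,023 + 3,158 = 49,181.
Not in labor force = 4,175 + 9,900 + 503 = 14,578 (those not working and not actively searching are outside the labor force — including those who want a job but have given up searching).
Civilian working-age population = 49,181 + 14,578 = 63,759.
Unemployment rate = 3,158 / 49,181 = 6.42%.
Labor force participation rate = 49,181 / 63,759 = 77.14%.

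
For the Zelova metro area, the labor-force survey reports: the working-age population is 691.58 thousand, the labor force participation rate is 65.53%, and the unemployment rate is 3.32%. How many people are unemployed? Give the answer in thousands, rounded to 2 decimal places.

Labor force = 0.6553 × 691.58 = 453.19 thousand.
Unemployed = 0.0332 × 453.19 ≈ 15.05 thousand.

About 15.05 thousand are unemployed.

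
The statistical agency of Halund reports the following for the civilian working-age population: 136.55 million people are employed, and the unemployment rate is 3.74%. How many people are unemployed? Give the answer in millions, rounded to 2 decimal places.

Let U be the number unemployed. The labor force is E + U, and U/(E+U) = 0.0374.
So U = 0.0374 × 136.55 / (1 − 0.0374) = 5.1070 / 0.9626 ≈ 5.31 million.

About 5.31 million are unemployed.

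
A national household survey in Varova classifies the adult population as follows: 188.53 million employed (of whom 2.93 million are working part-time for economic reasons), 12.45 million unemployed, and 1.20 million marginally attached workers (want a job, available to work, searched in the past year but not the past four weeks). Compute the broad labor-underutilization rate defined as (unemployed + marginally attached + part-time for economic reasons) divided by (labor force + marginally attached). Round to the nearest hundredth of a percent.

Broad underutilization rate ≈ 8.20%.

Labor force = 188.53 + 12.45 = 200.98 million.
Numerator = 12.45 + 1.20 + 2.93 = 16.58 million.
Denominator = 200.98 + 1.20 = 202.18 million.
Broad rate = 16.58 / 202.18 = 8.20%.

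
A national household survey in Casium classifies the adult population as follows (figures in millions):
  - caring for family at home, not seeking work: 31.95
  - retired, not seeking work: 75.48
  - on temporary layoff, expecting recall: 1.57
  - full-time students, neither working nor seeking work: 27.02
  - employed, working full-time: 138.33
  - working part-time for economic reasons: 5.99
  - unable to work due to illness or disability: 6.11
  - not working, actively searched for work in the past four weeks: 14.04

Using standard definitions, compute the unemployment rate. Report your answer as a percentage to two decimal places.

Unemployment rate ≈ 9.76%.

Employed = 138.33 + 5.99 = 144.32 million (anyone who worked, including part-time for economic reasons, counts as employed).
Unemployed = 1.57 + 14.04 = 15.61 million (jobless and actively searching, or on temporary layoff).
Labor force = 144.32 + 15.61 = 159.93 million.
Unemployment rate = 15.61 / 159.93 = 9.76%.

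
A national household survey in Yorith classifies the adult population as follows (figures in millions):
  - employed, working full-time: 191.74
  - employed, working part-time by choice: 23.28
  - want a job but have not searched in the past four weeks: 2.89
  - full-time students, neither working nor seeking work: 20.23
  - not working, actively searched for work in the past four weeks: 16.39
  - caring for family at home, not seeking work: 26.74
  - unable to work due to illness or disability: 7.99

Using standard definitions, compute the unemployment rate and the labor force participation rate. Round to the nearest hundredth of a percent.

Employed = 191.74 + 23.28 = 215.02 million.
Unemployed = 16.39 million.
Labor force = 215.02 + 16.39 = 231.41 million.
Not in labor force = 2.89 + 20.23 + 26.74 + 7.99 = 57.85 million (those not working and not actively searching are outside the labor force — including those who want a job but have given up searching).
Civilian working-age population = 231.41 + 57.85 = 289.26 million.
Unemployment rate = 16.39 / 231.41 = 7.08%.
Labor force participation rate = 231.41 / 289.26 = 80.00%.

Unemployment rate ≈ 7.08%; labor force participation rate ≈ 80.00%.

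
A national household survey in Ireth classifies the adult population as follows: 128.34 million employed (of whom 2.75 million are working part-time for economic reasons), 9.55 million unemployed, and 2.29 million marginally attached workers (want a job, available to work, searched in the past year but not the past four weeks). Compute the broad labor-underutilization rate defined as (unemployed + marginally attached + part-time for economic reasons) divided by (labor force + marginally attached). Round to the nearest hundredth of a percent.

Labor force = 128.34 + 9.55 = 137.89 million.
Numerator = 9.55 + 2.29 + 2.75 = 14.59 million.
Denominator = 137.89 + 2.29 = 140.18 million.
Broad rate = 14.59 / 140.18 = 10.41%.

Broad underutilization rate ≈ 10.41%.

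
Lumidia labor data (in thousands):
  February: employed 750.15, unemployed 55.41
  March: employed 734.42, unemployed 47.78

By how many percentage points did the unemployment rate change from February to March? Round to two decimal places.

The unemployment rate changed by −0.77 percentage points.

February: labor force = 750.15 + 55.41 = 805.56; u = 55.41/805.56 = 6.88%.
March: labor force = 734.42 + 47.78 = 782.20; u = 47.78/782.20 = 6.11%.
Change = 6.11% − 6.88% = −0.77 pp.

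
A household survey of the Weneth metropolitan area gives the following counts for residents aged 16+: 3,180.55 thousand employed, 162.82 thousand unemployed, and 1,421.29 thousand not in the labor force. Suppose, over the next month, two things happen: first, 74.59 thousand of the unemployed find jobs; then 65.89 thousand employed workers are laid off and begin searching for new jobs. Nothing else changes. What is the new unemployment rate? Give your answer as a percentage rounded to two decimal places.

New unemployment rate ≈ 4.61%.

Initially, labor force = 3,180.55 + 162.82 = 3,343.37 thousand, so u = 162.82/3,343.37 = 4.87%.
After the first change, unemployed falls and employed rises by 74.59; labor force unchanged → E = 3,255.14, U = 88.23, labor force = 3,343.37 thousand.
After the second change, employed falls and unemployed rises by 65.89; labor force unchanged → E = 3,189.25, U = 154.12, labor force = 3,343.37 thousand.
New unemployment rate = 154.12 / 3,343.37 = 4.61%.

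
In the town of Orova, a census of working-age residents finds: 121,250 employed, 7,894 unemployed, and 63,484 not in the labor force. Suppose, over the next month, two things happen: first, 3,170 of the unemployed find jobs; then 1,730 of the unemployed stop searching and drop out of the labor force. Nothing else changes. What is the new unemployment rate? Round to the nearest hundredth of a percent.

New unemployment rate ≈ 2.35%.

Initially, labor force = 121,250 + 7,894 = 129,144, so u = 7,894/129,144 = 6.11%.
After the first change, unemployed falls and employed rises by 3,170; labor force unchanged → E = 124,420, U = 4,724, labor force = 129,144.
After the second change, unemployed and labor force both fall by 1,730 → E = 124,420, U = 2,994, labor force = 127,414.
New unemployment rate = 2,994 / 127,414 = 2.35%.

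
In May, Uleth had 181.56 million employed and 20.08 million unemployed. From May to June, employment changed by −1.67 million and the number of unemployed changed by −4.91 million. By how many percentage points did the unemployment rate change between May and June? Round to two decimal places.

The unemployment rate changed by −2.18 percentage points.

May: labor force = 181.56 + 20.08 = 201.64; u = 20.08/201.64 = 9.96%.
June: labor force = 179.89 + 15.17 = 195.06; u = 15.17/195.06 = 7.78%.
Change = 7.78% − 9.96% = −2.18 pp.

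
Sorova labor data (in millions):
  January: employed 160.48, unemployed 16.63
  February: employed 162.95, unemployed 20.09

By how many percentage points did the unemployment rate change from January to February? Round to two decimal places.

The unemployment rate changed by +1.59 percentage points.

January: labor force = 160.48 + 16.63 = 177.11; u = 16.63/177.11 = 9.39%.
February: labor force = 162.95 + 20.09 = 183.04; u = 20.09/183.04 = 10.98%.
Change = 10.98% − 9.39% = +1.59 pp.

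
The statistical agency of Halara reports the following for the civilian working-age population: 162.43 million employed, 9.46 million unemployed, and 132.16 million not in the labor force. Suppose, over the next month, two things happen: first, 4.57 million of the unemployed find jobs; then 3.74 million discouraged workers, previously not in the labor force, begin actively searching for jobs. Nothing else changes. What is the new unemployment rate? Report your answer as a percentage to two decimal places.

Initially, labor force = 162.43 + 9.46 = 171.89 million, so u = 9.46/171.89 = 5.50%.
After the first change, unemployed falls and employed rises by 4.57; labor force unchanged → E = 167.00, U = 4.89, labor force = 171.89 million.
After the second change, unemployed and labor force both rise by 3.74 → E = 167.00, U = 8.63, labor force = 175.63 million.
New unemployment rate = 8.63 / 175.63 = 4.91%.

New unemployment rate ≈ 4.91%.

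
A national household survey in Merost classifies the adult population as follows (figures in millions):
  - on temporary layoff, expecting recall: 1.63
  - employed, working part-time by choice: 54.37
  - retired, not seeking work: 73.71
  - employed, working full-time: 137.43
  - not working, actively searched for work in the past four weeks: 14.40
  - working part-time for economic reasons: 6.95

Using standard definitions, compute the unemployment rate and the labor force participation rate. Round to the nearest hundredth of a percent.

Unemployment rate ≈ 7.46%; labor force participation rate ≈ 74.45%.

Employed = 54.37 + 137.43 + 6.95 = 198.75 million (anyone who worked, including part-time for economic reasons, counts as employed).
Unemployed = 1.63 + 14.40 = 16.03 million (jobless and actively searching, or on temporary layoff).
Labor force = 198.75 + 16.03 = 214.78 million.
Not in labor force = 73.71 million (those not working and not actively searching are outside the labor force).
Civilian working-age population = 214.78 + 73.71 = 288.49 million.
Unemployment rate = 16.03 / 214.78 = 7.46%.
Labor force participation rate = 214.78 / 288.49 = 74.45%.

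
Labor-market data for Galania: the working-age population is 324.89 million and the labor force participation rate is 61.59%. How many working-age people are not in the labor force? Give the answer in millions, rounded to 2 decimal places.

About 124.79 million are not in the labor force.

Share not in the labor force = 1 − 0.6159 = 0.3841.
Not in labor force = 0.3841 × 324.89 ≈ 124.79 million.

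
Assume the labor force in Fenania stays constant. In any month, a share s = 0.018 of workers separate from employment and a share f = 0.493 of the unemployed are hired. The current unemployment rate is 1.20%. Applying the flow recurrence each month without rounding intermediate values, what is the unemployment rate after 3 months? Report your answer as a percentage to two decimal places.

Unemployment rate after three months ≈ 3.25%.

With a fixed labor force, u_{t+1} = u_t + s·(1−u_t) − f·u_t = u_t·(1−s−f) + s.
Here 1−s−f = 0.489 and s = 0.018.
u_1 = 0.012000 × 0.489 + 0.018 = 0.023868.
u_2 = 0.023868 × 0.489 + 0.018 = 0.029671.
u_3 = 0.029671 × 0.489 + 0.018 = 0.032509.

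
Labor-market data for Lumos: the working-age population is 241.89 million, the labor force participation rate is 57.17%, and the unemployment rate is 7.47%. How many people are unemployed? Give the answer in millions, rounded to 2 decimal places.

Labor force = 0.5717 × 241.89 = 138.29 million.
Unemployed = 0.0747 × 138.29 ≈ 10.33 million.

About 10.33 million are unemployed.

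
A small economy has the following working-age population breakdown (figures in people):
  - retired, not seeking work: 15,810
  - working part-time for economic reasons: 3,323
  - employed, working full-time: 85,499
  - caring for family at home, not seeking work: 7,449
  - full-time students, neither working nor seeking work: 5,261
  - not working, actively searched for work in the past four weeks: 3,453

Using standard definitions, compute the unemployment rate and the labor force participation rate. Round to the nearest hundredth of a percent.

Employed = 3,323 + 85,499 = 88,822 (anyone who worked, including part-time for economic reasons, counts as employed).
Unemployed = 3,453.
Labor force = 88,822 + 3,453 = 92,275.
Not in labor force = 15,810 + 7,449 + 5,261 = 28,520 (those not working and not actively searching are outside the labor force).
Civilian working-age population = 92,275 + 28,520 = 120,795.
Unemployment rate = 3,453 / 92,275 = 3.74%.
Labor force participation rate = 92,275 / 120,795 = 76.39%.

Unemployment rate ≈ 3.74%; labor force participation rate ≈ 76.39%.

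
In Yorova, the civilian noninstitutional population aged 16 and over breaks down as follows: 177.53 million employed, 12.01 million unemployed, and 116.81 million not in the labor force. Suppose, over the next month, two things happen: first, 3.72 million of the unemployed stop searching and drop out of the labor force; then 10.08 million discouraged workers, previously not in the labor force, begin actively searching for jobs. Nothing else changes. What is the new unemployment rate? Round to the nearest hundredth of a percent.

Initially, labor force = 177.53 + 12.01 = 189.54 million, so u = 12.01/189.54 = 6.34%.
After the first change, unemployed and labor force both fall by 3.72 → E = 177.53, U = 8.29, labor force = 185.82 million.
After the second change, unemployed and labor force both rise by 10.08 → E = 177.53, U = 18.37, labor force = 195.90 million.
New unemployment rate = 18.37 / 195.90 = 9.38%.

New unemployment rate ≈ 9.38%.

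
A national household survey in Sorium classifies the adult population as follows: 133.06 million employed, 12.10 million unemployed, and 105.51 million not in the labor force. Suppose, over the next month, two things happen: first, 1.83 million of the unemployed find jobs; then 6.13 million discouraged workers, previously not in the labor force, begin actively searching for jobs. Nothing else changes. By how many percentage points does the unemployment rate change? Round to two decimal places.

The unemployment rate changes by +2.50 percentage points.

Initially, labor force = 133.06 + 12.10 = 145.16 million, so u = 12.10/145.16 = 8.34%.
After the first change, unemployed falls and employed rises by 1.83; labor force unchanged → E = 134.89, U = 10.27, labor force = 145.16 million.
After the second change, unemployed and labor force both rise by 6.13 → E = 134.89, U = 16.40, labor force = 151.29 million.
New unemployment rate = 16.40 / 151.29 = 10.84%.
Change = 10.84% − 8.34% = +2.50 percentage points.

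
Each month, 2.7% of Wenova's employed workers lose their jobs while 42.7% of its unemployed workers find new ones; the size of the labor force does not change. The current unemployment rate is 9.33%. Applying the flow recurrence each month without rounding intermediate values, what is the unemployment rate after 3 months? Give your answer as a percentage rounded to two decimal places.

Unemployment rate after three months ≈ 6.50%.

With a fixed labor force, u_{t+1} = u_t + s·(1−u_t) − f·u_t = u_t·(1−s−f) + s.
Here 1−s−f = 0.546 and s = 0.027.
u_1 = 0.093300 × 0.546 + 0.027 = 0.077942.
u_2 = 0.077942 × 0.546 + 0.027 = 0.069556.
u_3 = 0.069556 × 0.546 + 0.027 = 0.064978.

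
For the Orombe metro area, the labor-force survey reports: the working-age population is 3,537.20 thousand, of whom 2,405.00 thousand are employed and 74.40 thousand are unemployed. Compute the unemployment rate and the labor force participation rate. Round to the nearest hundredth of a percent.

Labor force = employed + unemployed = 2,405.00 + 74.40 = 2,479.40 thousand.
Unemployment rate = 74.40 / 2,479.40 = 3.00%.
Labor force participation rate = 2,479.40 / 3,537.20 = 70.09%.

Unemployment rate ≈ 3.00%; labor force participation rate ≈ 70.09%.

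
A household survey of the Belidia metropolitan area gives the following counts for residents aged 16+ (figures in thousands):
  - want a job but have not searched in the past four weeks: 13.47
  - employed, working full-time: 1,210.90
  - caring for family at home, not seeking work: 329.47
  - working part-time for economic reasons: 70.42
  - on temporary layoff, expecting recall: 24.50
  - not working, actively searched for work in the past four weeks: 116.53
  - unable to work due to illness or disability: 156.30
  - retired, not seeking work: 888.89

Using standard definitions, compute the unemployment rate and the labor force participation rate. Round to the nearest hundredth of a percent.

Unemployment rate ≈ 9.92%; labor force participation rate ≈ 50.61%.

Employed = 1,210.90 + 70.42 = 1,281.32 thousand (anyone who worked, including part-time for economic reasons, counts as employed).
Unemployed = 24.50 + 116.53 = 141.03 thousand (jobless and actively searching, or on temporary layoff).
Labor force = 1,281.32 + 141.03 = 1,422.35 thousand.
Not in labor force = 13.47 + 329.47 + 156.30 + 888.89 = 1,388.13 thousand (those not working and not actively searching are outside the labor force — including those who want a job but have given up searching).
Civilian working-age population = 1,422.35 + 1,388.13 = 2,810.48 thousand.
Unemployment rate = 141.03 / 1,422.35 = 9.92%.
Labor force participation rate = 1,422.35 / 2,810.48 = 50.61%.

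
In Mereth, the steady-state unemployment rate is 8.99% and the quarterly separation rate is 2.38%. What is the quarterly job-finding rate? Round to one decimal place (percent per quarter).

Job-finding rate ≈ 24.1% per quarter.

From u* = s/(s+f): f = s·(1−u)/u.
f = 2.38 × (1 − 0.0899) / 0.0899 = 2.1660 / 0.0899 ≈ 24.1% per quarter.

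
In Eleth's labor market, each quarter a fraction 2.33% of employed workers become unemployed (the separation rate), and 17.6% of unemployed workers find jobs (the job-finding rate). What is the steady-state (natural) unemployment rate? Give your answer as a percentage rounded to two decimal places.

Steady-state unemployment rate ≈ 11.69%.

At steady state the flows balance: s·E = f·U, so U/(E+U) = s/(s+f).
u* = 2.33 / (2.33 + 17.6) = 2.33 / 19.93 = 11.69%.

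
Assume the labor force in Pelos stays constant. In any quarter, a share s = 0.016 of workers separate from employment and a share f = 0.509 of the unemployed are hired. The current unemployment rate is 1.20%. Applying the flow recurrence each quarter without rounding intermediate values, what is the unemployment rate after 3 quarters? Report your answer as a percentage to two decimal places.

Unemployment rate after three quarters ≈ 2.85%.

With a fixed labor force, u_{t+1} = u_t + s·(1−u_t) − f·u_t = u_t·(1−s−f) + s.
Here 1−s−f = 0.475 and s = 0.016.
u_1 = 0.012000 × 0.475 + 0.016 = 0.021700.
u_2 = 0.021700 × 0.475 + 0.016 = 0.026307.
u_3 = 0.026307 × 0.475 + 0.016 = 0.028496.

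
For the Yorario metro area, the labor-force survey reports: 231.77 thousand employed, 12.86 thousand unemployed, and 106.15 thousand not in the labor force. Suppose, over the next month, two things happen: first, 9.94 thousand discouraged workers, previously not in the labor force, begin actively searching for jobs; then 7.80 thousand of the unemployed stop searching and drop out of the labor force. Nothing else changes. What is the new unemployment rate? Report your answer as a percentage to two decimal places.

New unemployment rate ≈ 6.08%.

Initially, labor force = 231.77 + 12.86 = 244.63 thousand, so u = 12.86/244.63 = 5.26%.
After the first change, unemployed and labor force both rise by 9.94 → E = 231.77, U = 22.80, labor force = 254.57 thousand.
After the second change, unemployed and labor force both fall by 7.80 → E = 231.77, U = 15.00, labor force = 246.77 thousand.
New unemployment rate = 15.00 / 246.77 = 6.08%.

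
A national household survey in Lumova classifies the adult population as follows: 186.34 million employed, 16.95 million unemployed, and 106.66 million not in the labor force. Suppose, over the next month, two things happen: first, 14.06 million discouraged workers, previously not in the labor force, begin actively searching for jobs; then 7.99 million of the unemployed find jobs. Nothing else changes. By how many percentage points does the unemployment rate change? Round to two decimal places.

Initially, labor force = 186.34 + 16.95 = 203.29 million, so u = 16.95/203.29 = 8.34%.
After the first change, unemployed and labor force both rise by 14.06 → E = 186.34, U = 31.01, labor force = 217.35 million.
After the second change, unemployed falls and employed rises by 7.99; labor force unchanged → E = 194.33, U = 23.02, labor force = 217.35 million.
New unemployment rate = 23.02 / 217.35 = 10.59%.
Change = 10.59% − 8.34% = +2.25 percentage points.

The unemployment rate changes by +2.25 percentage points.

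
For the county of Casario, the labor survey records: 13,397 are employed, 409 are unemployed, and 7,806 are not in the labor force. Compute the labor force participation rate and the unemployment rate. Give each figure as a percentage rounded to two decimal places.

Labor force = employed + unemployed = 13,397 + 409 = 13,806.
Working-age population = 13,806 + 7,806 = 21,612.
Unemployment rate = 409 / 13,806 = 2.96%.
Labor force participation rate = 13,806 / 21,612 = 63.88%.

Labor force participation rate ≈ 63.88%; unemployment rate ≈ 2.96%.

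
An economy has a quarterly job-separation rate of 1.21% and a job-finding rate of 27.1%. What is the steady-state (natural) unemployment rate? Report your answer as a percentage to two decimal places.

At steady state the flows balance: s·E = f·U, so U/(E+U) = s/(s+f).
u* = 1.21 / (1.21 + 27.1) = 1.21 / 28.31 = 4.27%.

Steady-state unemployment rate ≈ 4.27%.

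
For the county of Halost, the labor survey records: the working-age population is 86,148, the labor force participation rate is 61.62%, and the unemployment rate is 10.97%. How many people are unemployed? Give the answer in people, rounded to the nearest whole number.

Labor force = 0.6162 × 86,148 = 53,084.
Unemployed = 0.1097 × 53,084 ≈ 5,823.

About 5,823 are unemployed.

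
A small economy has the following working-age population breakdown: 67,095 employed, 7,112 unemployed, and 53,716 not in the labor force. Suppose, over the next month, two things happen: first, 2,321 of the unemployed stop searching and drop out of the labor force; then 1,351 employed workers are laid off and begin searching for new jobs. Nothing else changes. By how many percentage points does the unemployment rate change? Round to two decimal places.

The unemployment rate changes by −1.04 percentage points.

Initially, labor force = 67,095 + 7,112 = 74,207, so u = 7,112/74,207 = 9.58%.
After the first change, unemployed and labor force both fall by 2,321 → E = 67,095, U = 4,791, labor force = 71,886.
After the second change, employed falls and unemployed rises by 1,351; labor force unchanged → E = 65,744, U = 6,142, labor force = 71,886.
New unemployment rate = 6,142 / 71,886 = 8.54%.
Change = 8.54% − 9.58% = −1.04 percentage points.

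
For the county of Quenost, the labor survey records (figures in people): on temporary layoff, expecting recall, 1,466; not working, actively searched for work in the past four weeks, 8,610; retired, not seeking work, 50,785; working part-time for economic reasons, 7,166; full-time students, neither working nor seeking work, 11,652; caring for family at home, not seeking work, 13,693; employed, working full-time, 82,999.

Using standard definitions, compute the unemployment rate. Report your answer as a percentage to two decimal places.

Employed = 7,166 + 82,999 = 90,165 (anyone who worked, including part-time for economic reasons, counts as employed).
Unemployed = 1,466 + 8,610 = 10,076 (jobless and actively searching, or on temporary layoff).
Labor force = 90,165 + 10,076 = 100,241.
Unemployment rate = 10,076 / 100,241 = 10.05%.

Unemployment rate ≈ 10.05%.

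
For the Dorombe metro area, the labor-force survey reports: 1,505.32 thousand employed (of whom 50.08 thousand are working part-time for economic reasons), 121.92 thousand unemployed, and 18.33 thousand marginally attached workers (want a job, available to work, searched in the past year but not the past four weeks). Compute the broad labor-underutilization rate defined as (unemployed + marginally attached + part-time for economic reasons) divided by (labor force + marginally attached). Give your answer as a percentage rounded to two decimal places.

Labor force = 1,505.32 + 121.92 = 1,627.24 thousand.
Numerator = 121.92 + 18.33 + 50.08 = 190.33 thousand.
Denominator = 1,627.24 + 18.33 = 1,645.57 thousand.
Broad rate = 190.33 / 1,645.57 = 11.57%.

Broad underutilization rate ≈ 11.57%.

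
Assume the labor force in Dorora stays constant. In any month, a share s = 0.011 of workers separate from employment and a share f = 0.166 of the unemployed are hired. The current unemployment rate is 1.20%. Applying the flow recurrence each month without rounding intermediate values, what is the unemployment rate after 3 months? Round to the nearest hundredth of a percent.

With a fixed labor force, u_{t+1} = u_t + s·(1−u_t) − f·u_t = u_t·(1−s−f) + s.
Here 1−s−f = 0.823 and s = 0.011.
u_1 = 0.012000 × 0.823 + 0.011 = 0.020876.
u_2 = 0.020876 × 0.823 + 0.011 = 0.028181.
u_3 = 0.028181 × 0.823 + 0.011 = 0.034193.

Unemployment rate after three months ≈ 3.42%.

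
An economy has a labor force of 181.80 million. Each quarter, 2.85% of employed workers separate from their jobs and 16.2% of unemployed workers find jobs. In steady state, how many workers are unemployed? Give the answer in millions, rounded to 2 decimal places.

About 27.20 million are unemployed in steady state.

Steady-state unemployment rate u* = s/(s+f) = 2.85/(2.85+16.2) = 0.149606.
Unemployed = u* × labor force = 0.149606 × 181.80 ≈ 27.20 million.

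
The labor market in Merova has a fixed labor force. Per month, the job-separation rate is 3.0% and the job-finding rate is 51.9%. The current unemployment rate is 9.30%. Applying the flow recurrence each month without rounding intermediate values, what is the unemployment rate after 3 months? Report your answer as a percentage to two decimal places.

Unemployment rate after three months ≈ 5.82%.

With a fixed labor force, u_{t+1} = u_t + s·(1−u_t) − f·u_t = u_t·(1−s−f) + s.
Here 1−s−f = 0.451 and s = 0.030.
u_1 = 0.093000 × 0.451 + 0.030 = 0.071943.
u_2 = 0.071943 × 0.451 + 0.030 = 0.062446.
u_3 = 0.062446 × 0.451 + 0.030 = 0.058163.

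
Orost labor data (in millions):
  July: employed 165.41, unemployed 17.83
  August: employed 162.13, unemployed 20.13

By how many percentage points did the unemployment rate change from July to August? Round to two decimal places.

The unemployment rate changed by +1.31 percentage points.

July: labor force = 165.41 + 17.83 = 183.24; u = 17.83/183.24 = 9.73%.
August: labor force = 162.13 + 20.13 = 182.26; u = 20.13/182.26 = 11.04%.
Change = 11.04% − 9.73% = +1.31 pp.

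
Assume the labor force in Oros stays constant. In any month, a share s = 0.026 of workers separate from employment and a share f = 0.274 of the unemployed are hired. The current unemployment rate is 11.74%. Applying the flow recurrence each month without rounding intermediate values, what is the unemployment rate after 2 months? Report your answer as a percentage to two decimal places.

With a fixed labor force, u_{t+1} = u_t + s·(1−u_t) − f·u_t = u_t·(1−s−f) + s.
Here 1−s−f = 0.700 and s = 0.026.
u_1 = 0.117400 × 0.700 + 0.026 = 0.108180.
u_2 = 0.108180 × 0.700 + 0.026 = 0.101726.

Unemployment rate after two months ≈ 10.17%.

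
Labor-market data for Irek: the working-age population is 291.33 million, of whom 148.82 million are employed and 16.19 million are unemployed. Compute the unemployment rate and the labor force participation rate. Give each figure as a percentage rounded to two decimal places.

Unemployment rate ≈ 9.81%; labor force participation rate ≈ 56.64%.

Labor force = employed + unemployed = 148.82 + 16.19 = 165.01 million.
Unemployment rate = 16.19 / 165.01 = 9.81%.
Labor force participation rate = 165.01 / 291.33 = 56.64%.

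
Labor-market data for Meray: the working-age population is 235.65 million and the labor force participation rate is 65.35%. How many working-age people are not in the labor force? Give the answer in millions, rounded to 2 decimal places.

Share not in the labor force = 1 − 0.6535 = 0.3465.
Not in labor force = 0.3465 × 235.65 ≈ 81.65 million.

About 81.65 million are not in the labor force.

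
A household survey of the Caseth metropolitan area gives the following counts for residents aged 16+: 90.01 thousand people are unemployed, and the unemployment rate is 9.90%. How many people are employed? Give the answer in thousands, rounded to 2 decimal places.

Labor force = U / u = 90.01 / 0.0990 ≈ 909.19 thousand.
Employed = labor force − unemployed = 909.19 − 90.01 = 819.18 thousand.

About 819.18 thousand are employed.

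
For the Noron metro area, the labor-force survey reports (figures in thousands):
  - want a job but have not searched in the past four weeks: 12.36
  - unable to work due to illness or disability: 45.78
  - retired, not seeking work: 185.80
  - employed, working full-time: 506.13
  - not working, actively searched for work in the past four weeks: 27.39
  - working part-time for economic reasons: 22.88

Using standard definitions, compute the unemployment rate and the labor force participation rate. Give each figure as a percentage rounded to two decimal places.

Unemployment rate ≈ 4.92%; labor force participation rate ≈ 69.52%.

Employed = 506.13 + 22.88 = 529.01 thousand (anyone who worked, including part-time for economic reasons, counts as employed).
Unemployed = 27.39 thousand.
Labor force = 529.01 + 27.39 = 556.40 thousand.
Not in labor force = 12.36 + 45.78 + 185.80 = 243.94 thousand (those not working and not actively searching are outside the labor force — including those who want a job but have given up searching).
Civilian working-age population = 556.40 + 243.94 = 800.34 thousand.
Unemployment rate = 27.39 / 556.40 = 4.92%.
Labor force participation rate = 556.40 / 800.34 = 69.52%.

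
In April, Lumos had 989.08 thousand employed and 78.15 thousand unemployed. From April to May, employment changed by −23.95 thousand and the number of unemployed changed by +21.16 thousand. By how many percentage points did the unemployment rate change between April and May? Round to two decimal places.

April: labor force = 989.08 + 78.15 = 1,067.23; u = 78.15/1,067.23 = 7.32%.
May: labor force = 965.13 + 99.31 = 1,064.44; u = 99.31/1,064.44 = 9.33%.
Change = 9.33% − 7.32% = +2.01 pp.

The unemployment rate changed by +2.01 percentage points.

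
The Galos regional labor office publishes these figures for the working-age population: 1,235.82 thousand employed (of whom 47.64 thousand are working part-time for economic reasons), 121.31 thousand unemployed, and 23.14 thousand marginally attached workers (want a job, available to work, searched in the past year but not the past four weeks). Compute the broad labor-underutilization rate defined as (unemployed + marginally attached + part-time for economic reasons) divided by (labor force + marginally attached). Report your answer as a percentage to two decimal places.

Broad underutilization rate ≈ 13.92%.

Labor force = 1,235.82 + 121.31 = 1,357.13 thousand.
Numerator = 121.31 + 23.14 + 47.64 = 192.09 thousand.
Denominator = 1,357.13 + 23.14 = 1,380.27 thousand.
Broad rate = 192.09 / 1,380.27 = 13.92%.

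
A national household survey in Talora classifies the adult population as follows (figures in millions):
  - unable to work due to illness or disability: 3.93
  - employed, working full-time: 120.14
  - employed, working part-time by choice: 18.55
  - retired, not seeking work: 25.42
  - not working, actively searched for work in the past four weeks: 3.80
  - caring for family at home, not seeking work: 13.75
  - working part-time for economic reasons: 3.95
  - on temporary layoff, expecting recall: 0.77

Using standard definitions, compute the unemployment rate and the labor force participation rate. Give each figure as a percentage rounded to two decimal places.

Employed = 120.14 + 18.55 + 3.95 = 142.64 million (anyone who worked, including part-time for economic reasons, counts as employed).
Unemployed = 3.80 + 0.77 = 4.57 million (jobless and actively searching, or on temporary layoff).
Labor force = 142.64 + 4.57 = 147.21 million.
Not in labor force = 3.93 + 25.42 + 13.75 = 43.10 million (those not working and not actively searching are outside the labor force).
Civilian working-age population = 147.21 + 43.10 = 190.31 million.
Unemployment rate = 4.57 / 147.21 = 3.10%.
Labor force participation rate = 147.21 / 190.31 = 77.35%.

Unemployment rate ≈ 3.10%; labor force participation rate ≈ 77.35%.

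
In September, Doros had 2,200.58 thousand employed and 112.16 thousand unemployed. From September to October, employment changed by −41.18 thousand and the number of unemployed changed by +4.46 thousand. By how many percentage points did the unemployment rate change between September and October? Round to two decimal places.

September: labor force = 2,200.58 + 112.16 = 2,312.74; u = 112.16/2,312.74 = 4.85%.
October: labor force = 2,159.40 + 116.62 = 2,276.02; u = 116.62/2,276.02 = 5.12%.
Change = 5.12% − 4.85% = +0.27 pp.

The unemployment rate changed by +0.27 percentage points.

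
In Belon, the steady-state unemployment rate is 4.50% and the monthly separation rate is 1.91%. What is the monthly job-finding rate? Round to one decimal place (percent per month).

Job-finding rate ≈ 40.5% per month.

From u* = s/(s+f): f = s·(1−u)/u.
f = 1.91 × (1 − 0.0450) / 0.0450 = 1.8240 / 0.0450 ≈ 40.5% per month.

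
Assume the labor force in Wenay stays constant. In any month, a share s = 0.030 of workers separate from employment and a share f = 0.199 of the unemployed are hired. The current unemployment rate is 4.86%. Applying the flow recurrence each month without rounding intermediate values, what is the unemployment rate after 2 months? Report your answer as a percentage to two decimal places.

Unemployment rate after two months ≈ 8.20%.

With a fixed labor force, u_{t+1} = u_t + s·(1−u_t) − f·u_t = u_t·(1−s−f) + s.
Here 1−s−f = 0.771 and s = 0.030.
u_1 = 0.048600 × 0.771 + 0.030 = 0.067471.
u_2 = 0.067471 × 0.771 + 0.030 = 0.082020.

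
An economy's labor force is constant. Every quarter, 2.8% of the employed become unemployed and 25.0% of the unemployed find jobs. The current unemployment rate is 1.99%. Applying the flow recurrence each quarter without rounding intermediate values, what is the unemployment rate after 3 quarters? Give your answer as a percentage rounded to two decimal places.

With a fixed labor force, u_{t+1} = u_t + s·(1−u_t) − f·u_t = u_t·(1−s−f) + s.
Here 1−s−f = 0.722 and s = 0.028.
u_1 = 0.019900 × 0.722 + 0.028 = 0.042368.
u_2 = 0.042368 × 0.722 + 0.028 = 0.058590.
u_3 = 0.058590 × 0.722 + 0.028 = 0.070302.

Unemployment rate after three quarters ≈ 7.03%.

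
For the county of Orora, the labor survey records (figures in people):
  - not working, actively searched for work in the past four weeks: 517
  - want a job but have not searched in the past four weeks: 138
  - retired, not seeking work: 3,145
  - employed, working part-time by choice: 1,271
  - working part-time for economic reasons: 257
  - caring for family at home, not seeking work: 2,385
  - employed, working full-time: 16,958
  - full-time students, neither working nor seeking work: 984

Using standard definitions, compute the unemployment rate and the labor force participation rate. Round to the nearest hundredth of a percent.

Employed = 1,271 + 257 + 16,958 = 18,486 (anyone who worked, including part-time for economic reasons, counts as employed).
Unemployed = 517.
Labor force = 18,486 + 517 = 19,003.
Not in labor force = 138 + 3,145 + 2,385 + 984 = 6,652 (those not working and not actively searching are outside the labor force — including those who want a job but have given up searching).
Civilian working-age population = 19,003 + 6,652 = 25,655.
Unemployment rate = 517 / 19,003 = 2.72%.
Labor force participation rate = 19,003 / 25,655 = 74.07%.

Unemployment rate ≈ 2.72%; labor force participation rate ≈ 74.07%.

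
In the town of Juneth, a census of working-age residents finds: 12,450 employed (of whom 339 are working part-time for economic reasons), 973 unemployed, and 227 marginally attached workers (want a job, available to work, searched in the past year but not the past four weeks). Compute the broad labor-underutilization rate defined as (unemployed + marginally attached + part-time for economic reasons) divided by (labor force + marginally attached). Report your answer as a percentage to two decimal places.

Labor force = 12,450 + 973 = 13,423.
Numerator = 973 + 227 + 339 = 1,539.
Denominator = 13,423 + 227 = 13,650.
Broad rate = 1,539 / 13,650 = 11.27%.

Broad underutilization rate ≈ 11.27%.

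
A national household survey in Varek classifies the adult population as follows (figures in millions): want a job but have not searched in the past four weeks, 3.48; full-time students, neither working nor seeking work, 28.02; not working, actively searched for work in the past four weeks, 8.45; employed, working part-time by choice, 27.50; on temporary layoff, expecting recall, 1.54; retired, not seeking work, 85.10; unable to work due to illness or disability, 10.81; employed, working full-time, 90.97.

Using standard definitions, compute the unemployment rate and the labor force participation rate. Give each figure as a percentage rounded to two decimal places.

Unemployment rate ≈ 7.78%; labor force participation rate ≈ 50.21%.

Employed = 27.50 + 90.97 = 118.47 million.
Unemployed = 8.45 + 1.54 = 9.99 million (jobless and actively searching, or on temporary layoff).
Labor force = 118.47 + 9.99 = 128.46 million.
Not in labor force = 3.48 + 28.02 + 85.10 + 10.81 = 127.41 million (those not working and not actively searching are outside the labor force — including those who want a job but have given up searching).
Civilian working-age population = 128.46 + 127.41 = 255.87 million.
Unemployment rate = 9.99 / 128.46 = 7.78%.
Labor force participation rate = 128.46 / 255.87 = 50.21%.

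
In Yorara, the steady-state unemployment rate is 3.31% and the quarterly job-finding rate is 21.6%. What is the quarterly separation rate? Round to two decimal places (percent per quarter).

Separation rate ≈ 0.74% per quarter.

From u* = s/(s+f): s = u·f/(1−u).
s = 0.0331 × 21.6 / (1 − 0.0331) = 0.7150 / 0.9669 ≈ 0.74% per quarter.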